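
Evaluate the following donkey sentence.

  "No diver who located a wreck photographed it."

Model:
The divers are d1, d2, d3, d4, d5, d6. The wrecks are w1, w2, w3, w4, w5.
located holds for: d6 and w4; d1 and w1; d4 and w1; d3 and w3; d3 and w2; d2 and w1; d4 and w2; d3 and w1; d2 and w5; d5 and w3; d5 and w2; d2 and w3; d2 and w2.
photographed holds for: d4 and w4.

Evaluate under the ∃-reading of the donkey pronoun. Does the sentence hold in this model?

True

"it" takes "a wreck" as antecedent — a donkey pronoun bound across the clause boundary.
Truth condition: for no (d,w) with located(d,w) does photographed(d,w) hold.
Restrictor pairs — does the scope hold? (d1,w1):fails  (d2,w1):fails  (d2,w2):fails  (d2,w3):fails  (d2,w5):fails  (d3,w1):fails  (d3,w2):fails  (d3,w3):fails  (d4,w1):fails  (d4,w2):fails  (d5,w2):fails  (d5,w3):fails  (d6,w4):fails
Scope holds for no restrictor pair, so the sentence is true.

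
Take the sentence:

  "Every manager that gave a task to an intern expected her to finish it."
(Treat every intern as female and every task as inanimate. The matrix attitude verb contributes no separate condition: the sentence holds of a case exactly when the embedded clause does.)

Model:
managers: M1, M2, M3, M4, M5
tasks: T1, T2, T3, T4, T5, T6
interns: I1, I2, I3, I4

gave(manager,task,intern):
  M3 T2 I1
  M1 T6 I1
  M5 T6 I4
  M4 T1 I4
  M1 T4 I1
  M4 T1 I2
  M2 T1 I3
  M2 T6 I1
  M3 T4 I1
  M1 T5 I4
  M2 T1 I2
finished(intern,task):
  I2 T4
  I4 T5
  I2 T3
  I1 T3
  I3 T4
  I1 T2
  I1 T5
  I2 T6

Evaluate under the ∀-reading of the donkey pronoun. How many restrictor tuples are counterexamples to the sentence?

9

"her" takes "an intern" as antecedent and "it" takes "a task"; both are donkey pronouns co-varying with the restrictor.
Strong reading: for every (m,t,i) with gave(m,t,i), finished(i,t).
Restrictor triples: (M1,T4,I1)→finished(I1,T4) ✗  (M1,T5,I4)→finished(I4,T5) ✓  (M1,T6,I1)→finished(I1,T6) ✗  (M2,T1,I2)→finished(I2,T1) ✗  (M2,T1,I3)→finished(I3,T1) ✗  (M2,T6,I1)→finished(I1,T6) ✗  (M3,T2,I1)→finished(I1,T2) ✓  (M3,T4,I1)→finished(I1,T4) ✗  (M4,T1,I2)→finished(I2,T1) ✗  (M4,T1,I4)→finished(I4,T1) ✗  (M5,T6,I4)→finished(I4,T6) ✗
Counterexamples (restrictor triples failing the scope): 9.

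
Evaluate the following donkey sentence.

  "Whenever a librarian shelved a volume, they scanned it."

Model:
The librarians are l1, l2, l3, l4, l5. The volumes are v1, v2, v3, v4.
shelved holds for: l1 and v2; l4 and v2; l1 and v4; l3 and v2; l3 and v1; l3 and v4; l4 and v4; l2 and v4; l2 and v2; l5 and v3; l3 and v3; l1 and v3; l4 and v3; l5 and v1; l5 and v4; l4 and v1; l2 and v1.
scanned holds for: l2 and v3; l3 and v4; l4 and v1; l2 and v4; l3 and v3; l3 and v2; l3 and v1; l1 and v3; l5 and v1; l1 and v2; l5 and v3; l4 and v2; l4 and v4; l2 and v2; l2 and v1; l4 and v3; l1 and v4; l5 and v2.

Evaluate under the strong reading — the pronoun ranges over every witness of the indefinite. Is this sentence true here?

"it" takes "a volume" as antecedent — a donkey pronoun bound across the clause boundary.
Strong reading: for every (l,v) with shelved(l,v), scanned(l,v).
Restrictor pairs: (l1,v2) ✓  (l1,v3) ✓  (l1,v4) ✓  (l2,v1) ✓  (l2,v2) ✓  (l2,v4) ✓  (l3,v1) ✓  (l3,v2) ✓  (l3,v3) ✓  (l3,v4) ✓  (l4,v1) ✓  (l4,v2) ✓  (l4,v3) ✓  (l4,v4) ✓  (l5,v1) ✓  (l5,v3) ✓  (l5,v4) ✗
Counterexample: (l5,v4) is in shelved but fails the scope.

False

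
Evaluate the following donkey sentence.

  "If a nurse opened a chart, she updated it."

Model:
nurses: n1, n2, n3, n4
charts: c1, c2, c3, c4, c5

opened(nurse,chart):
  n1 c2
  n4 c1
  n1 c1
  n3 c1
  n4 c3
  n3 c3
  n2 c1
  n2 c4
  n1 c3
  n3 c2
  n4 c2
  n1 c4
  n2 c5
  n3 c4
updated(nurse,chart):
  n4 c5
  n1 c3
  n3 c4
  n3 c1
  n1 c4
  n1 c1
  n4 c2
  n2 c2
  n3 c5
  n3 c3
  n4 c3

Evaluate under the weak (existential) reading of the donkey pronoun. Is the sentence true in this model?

False

"it" takes "a chart" as antecedent — a donkey pronoun bound across the clause boundary.
Weak reading: every nurse n with some opened-chart has at least one opened-chart c such that updated(n,c).
Per nurse: n1:✓  n2:✗  n3:✓  n4:✓
n2 has no witness among its opened-charts.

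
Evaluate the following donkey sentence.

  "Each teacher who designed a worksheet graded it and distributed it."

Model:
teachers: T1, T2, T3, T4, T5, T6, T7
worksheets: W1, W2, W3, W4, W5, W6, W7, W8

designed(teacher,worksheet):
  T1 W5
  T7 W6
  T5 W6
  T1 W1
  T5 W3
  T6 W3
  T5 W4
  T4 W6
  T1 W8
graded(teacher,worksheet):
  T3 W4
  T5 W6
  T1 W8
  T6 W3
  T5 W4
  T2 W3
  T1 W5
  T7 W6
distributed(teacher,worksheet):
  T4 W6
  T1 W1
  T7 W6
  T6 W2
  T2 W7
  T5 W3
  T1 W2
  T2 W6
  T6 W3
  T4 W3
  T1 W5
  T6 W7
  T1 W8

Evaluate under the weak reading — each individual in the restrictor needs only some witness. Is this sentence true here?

"it" takes "a worksheet" as antecedent — a donkey pronoun bound across the clause boundary.
Weak reading: every teacher t with some designed-worksheet has at least one designed-worksheet w such that graded(t,w) ∧ distributed(t,w).
Per teacher: T1:✓  T4:✗  T5:✗  T6:✓  T7:✓
T4 has no witness among its designed-worksheets.

False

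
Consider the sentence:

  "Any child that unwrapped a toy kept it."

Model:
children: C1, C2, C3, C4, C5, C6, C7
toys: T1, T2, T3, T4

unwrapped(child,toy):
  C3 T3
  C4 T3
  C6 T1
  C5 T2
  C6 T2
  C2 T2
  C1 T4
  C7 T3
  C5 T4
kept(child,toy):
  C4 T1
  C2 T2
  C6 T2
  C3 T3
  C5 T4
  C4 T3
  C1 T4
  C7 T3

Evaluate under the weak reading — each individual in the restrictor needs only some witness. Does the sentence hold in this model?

"it" takes "a toy" as antecedent — a donkey pronoun bound across the clause boundary.
Weak reading: every child c with some unwrapped-toy has at least one unwrapped-toy t such that kept(c,t).
Per child: C1:✓  C2:✓  C3:✓  C4:✓  C5:✓  C6:✓  C7:✓
Every child in the restrictor has a witness.

True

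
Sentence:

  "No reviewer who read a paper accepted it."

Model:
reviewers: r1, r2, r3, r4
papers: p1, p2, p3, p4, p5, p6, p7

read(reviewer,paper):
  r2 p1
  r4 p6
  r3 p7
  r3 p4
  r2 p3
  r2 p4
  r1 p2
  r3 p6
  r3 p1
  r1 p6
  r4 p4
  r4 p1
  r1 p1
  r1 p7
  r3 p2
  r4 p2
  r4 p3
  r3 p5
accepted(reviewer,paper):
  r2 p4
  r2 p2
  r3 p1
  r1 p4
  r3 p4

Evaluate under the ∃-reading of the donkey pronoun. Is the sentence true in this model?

"it" takes "a paper" as antecedent — a donkey pronoun bound across the clause boundary.
Truth condition: for no (r,p) with read(r,p) does accepted(r,p) hold.
Restrictor pairs — does the scope hold? (r1,p1):fails  (r1,p2):fails  (r1,p6):fails  (r1,p7):fails  (r2,p1):fails  (r2,p3):fails  (r2,p4):holds  (r3,p1):holds  (r3,p2):fails  (r3,p4):holds  (r3,p5):fails  (r3,p6):fails  (r3,p7):fails  (r4,p1):fails  (r4,p2):fails  (r4,p3):fails  (r4,p4):fails  (r4,p6):fails
Scope holds for 3 pair(s), so the sentence is false.

False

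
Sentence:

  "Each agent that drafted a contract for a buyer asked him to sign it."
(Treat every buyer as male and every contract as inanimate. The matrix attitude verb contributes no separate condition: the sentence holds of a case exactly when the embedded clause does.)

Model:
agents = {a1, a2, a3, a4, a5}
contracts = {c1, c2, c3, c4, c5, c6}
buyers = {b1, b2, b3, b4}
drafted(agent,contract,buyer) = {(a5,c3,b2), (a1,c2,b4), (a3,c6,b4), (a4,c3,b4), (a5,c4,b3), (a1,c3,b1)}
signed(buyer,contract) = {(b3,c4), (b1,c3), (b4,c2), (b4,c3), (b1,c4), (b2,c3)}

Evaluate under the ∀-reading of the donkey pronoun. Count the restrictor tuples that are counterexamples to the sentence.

1

"him" takes "a buyer" as antecedent and "it" takes "a contract"; both are donkey pronouns co-varying with the restrictor.
Strong reading: for every (a,c,b) with drafted(a,c,b), signed(b,c).
Restrictor triples: (a1,c2,b4)→signed(b4,c2) ✓  (a1,c3,b1)→signed(b1,c3) ✓  (a3,c6,b4)→signed(b4,c6) ✗  (a4,c3,b4)→signed(b4,c3) ✓  (a5,c3,b2)→signed(b2,c3) ✓  (a5,c4,b3)→signed(b3,c4) ✓
Counterexamples (restrictor triples failing the scope): 1.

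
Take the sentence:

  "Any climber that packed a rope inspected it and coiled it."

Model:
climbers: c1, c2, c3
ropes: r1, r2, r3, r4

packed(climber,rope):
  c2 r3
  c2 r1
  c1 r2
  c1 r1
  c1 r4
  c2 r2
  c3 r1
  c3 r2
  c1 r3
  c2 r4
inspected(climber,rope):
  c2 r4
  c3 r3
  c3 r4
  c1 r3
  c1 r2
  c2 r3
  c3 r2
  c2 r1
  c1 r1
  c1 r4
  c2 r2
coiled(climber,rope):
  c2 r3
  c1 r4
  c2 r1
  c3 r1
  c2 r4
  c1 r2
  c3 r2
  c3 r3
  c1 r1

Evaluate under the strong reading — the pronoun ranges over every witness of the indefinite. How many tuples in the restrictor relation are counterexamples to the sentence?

"it" takes "a rope" as antecedent — a donkey pronoun bound across the clause boundary.
Strong reading: for every (c,r) with packed(c,r), inspected(c,r) ∧ coiled(c,r).
Restrictor pairs: (c1,r1) ✓  (c1,r2) ✓  (c1,r3) ✗  (c1,r4) ✓  (c2,r1) ✓  (c2,r2) ✗  (c2,r3) ✓  (c2,r4) ✓  (c3,r1) ✗  (c3,r2) ✓
Counterexamples (restrictor pairs failing the scope): 3.

3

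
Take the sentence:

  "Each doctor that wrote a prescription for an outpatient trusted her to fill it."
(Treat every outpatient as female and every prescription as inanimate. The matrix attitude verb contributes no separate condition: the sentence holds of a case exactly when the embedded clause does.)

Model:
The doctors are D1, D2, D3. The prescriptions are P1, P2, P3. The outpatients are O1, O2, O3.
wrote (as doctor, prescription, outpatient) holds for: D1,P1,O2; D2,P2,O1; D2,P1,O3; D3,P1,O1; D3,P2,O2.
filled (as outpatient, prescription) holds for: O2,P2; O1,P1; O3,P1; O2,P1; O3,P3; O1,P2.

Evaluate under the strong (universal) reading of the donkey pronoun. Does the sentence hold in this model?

True

"her" takes "an outpatient" as antecedent and "it" takes "a prescription"; both are donkey pronouns co-varying with the restrictor.
Strong reading: for every (d,p,o) with wrote(d,p,o), filled(o,p).
Restrictor triples: (D1,P1,O2)→filled(O2,P1) ✓  (D2,P1,O3)→filled(O3,P1) ✓  (D2,P2,O1)→filled(O1,P2) ✓  (D3,P1,O1)→filled(O1,P1) ✓  (D3,P2,O2)→filled(O2,P2) ✓
Every restrictor triple satisfies the scope.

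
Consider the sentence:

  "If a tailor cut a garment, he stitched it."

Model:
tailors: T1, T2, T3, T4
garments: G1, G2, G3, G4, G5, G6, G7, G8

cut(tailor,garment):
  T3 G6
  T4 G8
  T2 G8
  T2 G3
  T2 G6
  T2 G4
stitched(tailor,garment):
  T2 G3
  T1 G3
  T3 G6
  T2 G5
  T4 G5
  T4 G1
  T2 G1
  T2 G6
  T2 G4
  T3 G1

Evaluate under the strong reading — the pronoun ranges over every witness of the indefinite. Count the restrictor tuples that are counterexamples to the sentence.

"it" takes "a garment" as antecedent — a donkey pronoun bound across the clause boundary.
Strong reading: for every (t,g) with cut(t,g), stitched(t,g).
Restrictor pairs: (T2,G3) ✓  (T2,G4) ✓  (T2,G6) ✓  (T2,G8) ✗  (T3,G6) ✓  (T4,G8) ✗
Counterexamples (restrictor pairs failing the scope): 2.

2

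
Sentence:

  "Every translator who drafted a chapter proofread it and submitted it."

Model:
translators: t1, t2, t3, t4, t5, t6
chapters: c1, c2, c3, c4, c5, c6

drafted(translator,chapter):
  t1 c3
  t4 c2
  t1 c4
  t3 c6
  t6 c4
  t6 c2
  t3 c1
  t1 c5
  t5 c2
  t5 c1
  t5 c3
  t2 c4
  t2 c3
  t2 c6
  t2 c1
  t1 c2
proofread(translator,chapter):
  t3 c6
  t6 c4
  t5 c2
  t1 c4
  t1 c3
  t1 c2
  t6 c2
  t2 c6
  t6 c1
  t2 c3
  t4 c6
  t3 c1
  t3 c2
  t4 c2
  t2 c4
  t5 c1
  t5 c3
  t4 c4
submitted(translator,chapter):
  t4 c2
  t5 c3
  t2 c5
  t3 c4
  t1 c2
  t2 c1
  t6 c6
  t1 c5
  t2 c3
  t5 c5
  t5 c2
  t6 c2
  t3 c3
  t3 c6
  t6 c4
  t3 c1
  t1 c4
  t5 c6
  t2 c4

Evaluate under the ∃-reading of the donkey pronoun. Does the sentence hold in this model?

True

"it" takes "a chapter" as antecedent — a donkey pronoun bound across the clause boundary.
Weak reading: every translator t with some drafted-chapter has at least one drafted-chapter c such that proofread(t,c) ∧ submitted(t,c).
Per translator: t1:✓  t2:✓  t3:✓  t4:✓  t5:✓  t6:✓
Every translator in the restrictor has a witness.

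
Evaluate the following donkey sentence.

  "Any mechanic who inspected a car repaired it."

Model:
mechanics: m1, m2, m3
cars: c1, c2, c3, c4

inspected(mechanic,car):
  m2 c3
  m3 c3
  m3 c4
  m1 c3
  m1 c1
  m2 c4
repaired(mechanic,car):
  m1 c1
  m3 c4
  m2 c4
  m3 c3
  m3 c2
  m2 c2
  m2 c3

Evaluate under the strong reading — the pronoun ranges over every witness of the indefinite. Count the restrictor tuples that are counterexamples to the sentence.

1

"it" takes "a car" as antecedent — a donkey pronoun bound across the clause boundary.
Strong reading: for every (m,c) with inspected(m,c), repaired(m,c).
Restrictor pairs: (m1,c1) ✓  (m1,c3) ✗  (m2,c3) ✓  (m2,c4) ✓  (m3,c3) ✓  (m3,c4) ✓
Counterexamples (restrictor pairs failing the scope): 1.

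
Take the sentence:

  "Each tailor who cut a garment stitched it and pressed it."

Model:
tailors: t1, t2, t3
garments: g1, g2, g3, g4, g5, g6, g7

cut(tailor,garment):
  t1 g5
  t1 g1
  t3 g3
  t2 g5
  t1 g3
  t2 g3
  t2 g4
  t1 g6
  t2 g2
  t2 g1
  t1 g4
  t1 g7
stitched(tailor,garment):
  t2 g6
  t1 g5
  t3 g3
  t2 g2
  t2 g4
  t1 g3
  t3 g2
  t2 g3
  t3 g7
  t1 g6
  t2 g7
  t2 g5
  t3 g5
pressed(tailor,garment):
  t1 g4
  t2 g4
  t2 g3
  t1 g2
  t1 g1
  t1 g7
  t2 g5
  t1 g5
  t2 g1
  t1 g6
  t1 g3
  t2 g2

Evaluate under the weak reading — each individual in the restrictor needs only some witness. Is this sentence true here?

False

"it" takes "a garment" as antecedent — a donkey pronoun bound across the clause boundary.
Weak reading: every tailor t with some cut-garment has at least one cut-garment g such that stitched(t,g) ∧ pressed(t,g).
Per tailor: t1:✓  t2:✓  t3:✗
t3 has no witness among its cut-garments.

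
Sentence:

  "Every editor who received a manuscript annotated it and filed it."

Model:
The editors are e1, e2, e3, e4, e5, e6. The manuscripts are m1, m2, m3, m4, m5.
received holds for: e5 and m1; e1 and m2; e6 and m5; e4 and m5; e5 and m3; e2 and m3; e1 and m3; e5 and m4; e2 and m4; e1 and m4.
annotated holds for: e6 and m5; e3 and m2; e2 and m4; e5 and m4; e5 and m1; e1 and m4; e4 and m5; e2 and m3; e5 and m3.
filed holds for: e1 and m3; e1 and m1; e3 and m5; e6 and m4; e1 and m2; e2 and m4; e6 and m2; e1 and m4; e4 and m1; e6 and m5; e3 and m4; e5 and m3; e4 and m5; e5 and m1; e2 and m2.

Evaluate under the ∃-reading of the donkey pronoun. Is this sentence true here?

True

"it" takes "a manuscript" as antecedent — a donkey pronoun bound across the clause boundary.
Weak reading: every editor e with some received-manuscript has at least one received-manuscript m such that annotated(e,m) ∧ filed(e,m).
Per editor: e1:✓  e2:✓  e4:✓  e5:✓  e6:✓
Every editor in the restrictor has a witness.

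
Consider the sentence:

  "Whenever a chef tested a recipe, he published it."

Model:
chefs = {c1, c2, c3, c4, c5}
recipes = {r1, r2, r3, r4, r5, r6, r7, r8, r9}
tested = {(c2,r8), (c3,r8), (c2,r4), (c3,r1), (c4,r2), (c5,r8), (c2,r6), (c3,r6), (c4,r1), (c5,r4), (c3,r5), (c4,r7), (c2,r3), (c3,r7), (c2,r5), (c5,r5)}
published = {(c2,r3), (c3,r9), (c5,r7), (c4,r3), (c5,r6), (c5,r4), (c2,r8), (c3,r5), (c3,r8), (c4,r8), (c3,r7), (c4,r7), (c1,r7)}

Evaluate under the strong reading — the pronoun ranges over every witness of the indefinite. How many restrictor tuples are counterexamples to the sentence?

"it" takes "a recipe" as antecedent — a donkey pronoun bound across the clause boundary.
Strong reading: for every (c,r) with tested(c,r), published(c,r).
Restrictor pairs: (c2,r3) ✓  (c2,r4) ✗  (c2,r5) ✗  (c2,r6) ✗  (c2,r8) ✓  (c3,r1) ✗  (c3,r5) ✓  (c3,r6) ✗  (c3,r7) ✓  (c3,r8) ✓  (c4,r1) ✗  (c4,r2) ✗  (c4,r7) ✓  (c5,r4) ✓  (c5,r5) ✗  (c5,r8) ✗
Counterexamples (restrictor pairs failing the scope): 9.

9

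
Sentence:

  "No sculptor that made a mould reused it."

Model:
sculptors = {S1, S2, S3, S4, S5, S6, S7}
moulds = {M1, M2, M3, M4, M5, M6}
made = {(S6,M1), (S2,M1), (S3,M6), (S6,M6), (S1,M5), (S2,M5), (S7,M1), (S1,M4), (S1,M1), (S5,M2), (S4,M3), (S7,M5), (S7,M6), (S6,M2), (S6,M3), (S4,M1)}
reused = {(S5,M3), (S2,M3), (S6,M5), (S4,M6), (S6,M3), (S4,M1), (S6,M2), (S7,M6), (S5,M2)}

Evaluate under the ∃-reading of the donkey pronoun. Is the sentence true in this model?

"it" takes "a mould" as antecedent — a donkey pronoun bound across the clause boundary.
Truth condition: for no (s,m) with made(s,m) does reused(s,m) hold.
Restrictor pairs — does the scope hold? (S1,M1):fails  (S1,M4):fails  (S1,M5):fails  (S2,M1):fails  (S2,M5):fails  (S3,M6):fails  (S4,M1):holds  (S4,M3):fails  (S5,M2):holds  (S6,M1):fails  (S6,M2):holds  (S6,M3):holds  (S6,M6):fails  (S7,M1):fails  (S7,M5):fails  (S7,M6):holds
Scope holds for 5 pair(s), so the sentence is false.

False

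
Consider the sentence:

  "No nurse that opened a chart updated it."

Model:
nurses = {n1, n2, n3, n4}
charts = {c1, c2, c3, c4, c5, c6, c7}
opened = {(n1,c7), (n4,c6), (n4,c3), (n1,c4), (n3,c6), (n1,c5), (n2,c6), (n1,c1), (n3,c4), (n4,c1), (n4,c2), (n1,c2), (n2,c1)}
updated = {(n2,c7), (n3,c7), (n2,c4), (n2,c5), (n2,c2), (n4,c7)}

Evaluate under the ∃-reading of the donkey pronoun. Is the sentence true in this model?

"it" takes "a chart" as antecedent — a donkey pronoun bound across the clause boundary.
Truth condition: for no (n,c) with opened(n,c) does updated(n,c) hold.
Restrictor pairs — does the scope hold? (n1,c1):fails  (n1,c2):fails  (n1,c4):fails  (n1,c5):fails  (n1,c7):fails  (n2,c1):fails  (n2,c6):fails  (n3,c4):fails  (n3,c6):fails  (n4,c1):fails  (n4,c2):fails  (n4,c3):fails  (n4,c6):fails
Scope holds for no restrictor pair, so the sentence is true.

True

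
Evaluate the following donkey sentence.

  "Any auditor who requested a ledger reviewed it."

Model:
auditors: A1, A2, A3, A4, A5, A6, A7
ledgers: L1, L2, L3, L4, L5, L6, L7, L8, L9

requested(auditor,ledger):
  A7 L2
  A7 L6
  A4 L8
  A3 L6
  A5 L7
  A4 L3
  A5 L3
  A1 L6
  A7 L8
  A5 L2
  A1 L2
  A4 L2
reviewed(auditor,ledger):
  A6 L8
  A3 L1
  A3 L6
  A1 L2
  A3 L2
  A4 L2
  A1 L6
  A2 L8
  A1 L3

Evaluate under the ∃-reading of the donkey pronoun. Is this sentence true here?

"it" takes "a ledger" as antecedent — a donkey pronoun bound across the clause boundary.
Weak reading: every auditor a with some requested-ledger has at least one requested-ledger l such that reviewed(a,l).
Per auditor: A1:✓  A3:✓  A4:✓  A5:✗  A7:✗
A5 has no witness among its requested-ledgers.

False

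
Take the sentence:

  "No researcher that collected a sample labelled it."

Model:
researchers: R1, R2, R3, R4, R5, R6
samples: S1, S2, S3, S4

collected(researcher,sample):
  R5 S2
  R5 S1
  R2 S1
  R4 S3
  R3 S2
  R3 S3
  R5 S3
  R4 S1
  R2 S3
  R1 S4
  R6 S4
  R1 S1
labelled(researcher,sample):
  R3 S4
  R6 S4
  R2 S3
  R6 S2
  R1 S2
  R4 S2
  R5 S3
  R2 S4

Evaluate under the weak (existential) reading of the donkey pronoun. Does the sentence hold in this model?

"it" takes "a sample" as antecedent — a donkey pronoun bound across the clause boundary.
Truth condition: for no (r,s) with collected(r,s) does labelled(r,s) hold.
Restrictor pairs — does the scope hold? (R1,S1):fails  (R1,S4):fails  (R2,S1):fails  (R2,S3):holds  (R3,S2):fails  (R3,S3):fails  (R4,S1):fails  (R4,S3):fails  (R5,S1):fails  (R5,S2):fails  (R5,S3):holds  (R6,S4):holds
Scope holds for 3 pair(s), so the sentence is false.

False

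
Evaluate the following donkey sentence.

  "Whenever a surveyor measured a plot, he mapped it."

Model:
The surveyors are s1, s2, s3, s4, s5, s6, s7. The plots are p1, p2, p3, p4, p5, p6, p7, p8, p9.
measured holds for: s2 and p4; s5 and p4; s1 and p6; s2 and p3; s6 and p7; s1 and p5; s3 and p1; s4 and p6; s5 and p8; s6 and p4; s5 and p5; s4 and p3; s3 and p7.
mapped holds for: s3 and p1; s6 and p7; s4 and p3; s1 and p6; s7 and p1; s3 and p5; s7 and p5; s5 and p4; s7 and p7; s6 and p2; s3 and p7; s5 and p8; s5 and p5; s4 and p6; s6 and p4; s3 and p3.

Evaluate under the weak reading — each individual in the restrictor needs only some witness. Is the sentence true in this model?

"it" takes "a plot" as antecedent — a donkey pronoun bound across the clause boundary.
Weak reading: every surveyor s with some measured-plot has at least one measured-plot p such that mapped(s,p).
Per surveyor: s1:✓  s2:✗  s3:✓  s4:✓  s5:✓  s6:✓
s2 has no witness among its measured-plots.

False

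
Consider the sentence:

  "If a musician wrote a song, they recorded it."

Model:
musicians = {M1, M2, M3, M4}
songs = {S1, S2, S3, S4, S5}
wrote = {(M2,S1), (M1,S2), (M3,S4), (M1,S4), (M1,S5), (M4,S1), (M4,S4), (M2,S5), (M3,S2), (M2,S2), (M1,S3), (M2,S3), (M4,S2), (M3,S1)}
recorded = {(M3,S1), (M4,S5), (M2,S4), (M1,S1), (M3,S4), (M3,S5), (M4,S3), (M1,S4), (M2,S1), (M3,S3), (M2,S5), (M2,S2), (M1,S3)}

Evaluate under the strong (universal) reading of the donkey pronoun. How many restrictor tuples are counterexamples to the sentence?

7

"it" takes "a song" as antecedent — a donkey pronoun bound across the clause boundary.
Strong reading: for every (m,s) with wrote(m,s), recorded(m,s).
Restrictor pairs: (M1,S2) ✗  (M1,S3) ✓  (M1,S4) ✓  (M1,S5) ✗  (M2,S1) ✓  (M2,S2) ✓  (M2,S3) ✗  (M2,S5) ✓  (M3,S1) ✓  (M3,S2) ✗  (M3,S4) ✓  (M4,S1) ✗  (M4,S2) ✗  (M4,S4) ✗
Counterexamples (restrictor pairs failing the scope): 7.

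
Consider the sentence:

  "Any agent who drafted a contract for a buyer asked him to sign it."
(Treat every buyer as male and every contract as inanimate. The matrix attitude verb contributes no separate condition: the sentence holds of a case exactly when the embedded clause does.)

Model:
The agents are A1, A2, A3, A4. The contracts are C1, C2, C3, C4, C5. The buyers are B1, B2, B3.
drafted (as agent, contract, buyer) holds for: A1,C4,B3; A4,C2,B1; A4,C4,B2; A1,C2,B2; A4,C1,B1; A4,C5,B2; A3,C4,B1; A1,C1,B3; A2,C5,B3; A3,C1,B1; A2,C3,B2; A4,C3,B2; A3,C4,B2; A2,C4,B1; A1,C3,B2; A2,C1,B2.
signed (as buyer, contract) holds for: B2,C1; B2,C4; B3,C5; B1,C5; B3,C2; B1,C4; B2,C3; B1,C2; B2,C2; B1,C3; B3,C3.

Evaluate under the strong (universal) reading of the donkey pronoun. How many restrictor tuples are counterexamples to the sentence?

"him" takes "a buyer" as antecedent and "it" takes "a contract"; both are donkey pronouns co-varying with the restrictor.
Strong reading: for every (a,c,b) with drafted(a,c,b), signed(b,c).
Restrictor triples: (A1,C1,B3)→signed(B3,C1) ✗  (A1,C2,B2)→signed(B2,C2) ✓  (A1,C3,B2)→signed(B2,C3) ✓  (A1,C4,B3)→signed(B3,C4) ✗  (A2,C1,B2)→signed(B2,C1) ✓  (A2,C3,B2)→signed(B2,C3) ✓  (A2,C4,B1)→signed(B1,C4) ✓  (A2,C5,B3)→signed(B3,C5) ✓  (A3,C1,B1)→signed(B1,C1) ✗  (A3,C4,B1)→signed(B1,C4) ✓  (A3,C4,B2)→signed(B2,C4) ✓  (A4,C1,B1)→signed(B1,C1) ✗  (A4,C2,B1)→signed(B1,C2) ✓  (A4,C3,B2)→signed(B2,C3) ✓  (A4,C4,B2)→signed(B2,C4) ✓  (A4,C5,B2)→signed(B2,C5) ✗
Counterexamples (restrictor triples failing the scope): 5.

5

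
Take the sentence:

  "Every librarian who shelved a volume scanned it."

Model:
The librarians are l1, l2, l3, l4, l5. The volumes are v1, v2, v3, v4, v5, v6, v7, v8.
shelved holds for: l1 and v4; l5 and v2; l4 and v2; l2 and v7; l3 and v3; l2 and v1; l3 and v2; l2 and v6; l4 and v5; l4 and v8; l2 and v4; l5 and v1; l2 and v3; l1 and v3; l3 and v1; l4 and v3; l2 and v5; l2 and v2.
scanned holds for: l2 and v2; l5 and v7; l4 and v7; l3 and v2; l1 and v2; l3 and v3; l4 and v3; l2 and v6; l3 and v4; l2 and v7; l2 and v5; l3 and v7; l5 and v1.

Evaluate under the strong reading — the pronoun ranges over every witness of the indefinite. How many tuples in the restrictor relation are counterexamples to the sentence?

10

"it" takes "a volume" as antecedent — a donkey pronoun bound across the clause boundary.
Strong reading: for every (l,v) with shelved(l,v), scanned(l,v).
Restrictor pairs: (l1,v3) ✗  (l1,v4) ✗  (l2,v1) ✗  (l2,v2) ✓  (l2,v3) ✗  (l2,v4) ✗  (l2,v5) ✓  (l2,v6) ✓  (l2,v7) ✓  (l3,v1) ✗  (l3,v2) ✓  (l3,v3) ✓  (l4,v2) ✗  (l4,v3) ✓  (l4,v5) ✗  (l4,v8) ✗  (l5,v1) ✓  (l5,v2) ✗
Counterexamples (restrictor pairs failing the scope): 10.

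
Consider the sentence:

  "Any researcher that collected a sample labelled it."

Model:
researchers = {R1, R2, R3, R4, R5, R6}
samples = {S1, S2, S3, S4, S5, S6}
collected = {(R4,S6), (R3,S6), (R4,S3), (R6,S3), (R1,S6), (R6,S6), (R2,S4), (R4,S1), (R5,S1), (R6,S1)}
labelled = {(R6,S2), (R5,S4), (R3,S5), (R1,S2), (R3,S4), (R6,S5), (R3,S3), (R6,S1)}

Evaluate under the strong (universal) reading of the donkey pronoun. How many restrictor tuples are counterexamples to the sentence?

"it" takes "a sample" as antecedent — a donkey pronoun bound across the clause boundary.
Strong reading: for every (r,s) with collected(r,s), labelled(r,s).
Restrictor pairs: (R1,S6) ✗  (R2,S4) ✗  (R3,S6) ✗  (R4,S1) ✗  (R4,S3) ✗  (R4,S6) ✗  (R5,S1) ✗  (R6,S1) ✓  (R6,S3) ✗  (R6,S6) ✗
Counterexamples (restrictor pairs failing the scope): 9.

9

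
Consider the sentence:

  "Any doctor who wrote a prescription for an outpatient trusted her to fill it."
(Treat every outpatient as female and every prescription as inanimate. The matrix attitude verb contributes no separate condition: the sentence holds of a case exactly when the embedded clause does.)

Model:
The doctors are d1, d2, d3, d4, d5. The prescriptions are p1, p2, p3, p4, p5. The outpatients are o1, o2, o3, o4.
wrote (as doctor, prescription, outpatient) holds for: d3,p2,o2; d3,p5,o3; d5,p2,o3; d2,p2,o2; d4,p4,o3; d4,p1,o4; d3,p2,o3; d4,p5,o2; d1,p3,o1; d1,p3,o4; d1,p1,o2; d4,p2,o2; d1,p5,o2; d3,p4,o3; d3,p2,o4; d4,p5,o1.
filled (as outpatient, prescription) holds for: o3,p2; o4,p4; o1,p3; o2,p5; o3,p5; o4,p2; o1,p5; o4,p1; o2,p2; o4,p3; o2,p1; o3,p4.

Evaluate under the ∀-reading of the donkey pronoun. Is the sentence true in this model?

"her" takes "an outpatient" as antecedent and "it" takes "a prescription"; both are donkey pronouns co-varying with the restrictor.
Strong reading: for every (d,p,o) with wrote(d,p,o), filled(o,p).
Restrictor triples: (d1,p1,o2)→filled(o2,p1) ✓  (d1,p3,o1)→filled(o1,p3) ✓  (d1,p3,o4)→filled(o4,p3) ✓  (d1,p5,o2)→filled(o2,p5) ✓  (d2,p2,o2)→filled(o2,p2) ✓  (d3,p2,o2)→filled(o2,p2) ✓  (d3,p2,o3)→filled(o3,p2) ✓  (d3,p2,o4)→filled(o4,p2) ✓  (d3,p4,o3)→filled(o3,p4) ✓  (d3,p5,o3)→filled(o3,p5) ✓  (d4,p1,o4)→filled(o4,p1) ✓  (d4,p2,o2)→filled(o2,p2) ✓  (d4,p4,o3)→filled(o3,p4) ✓  (d4,p5,o1)→filled(o1,p5) ✓  (d4,p5,o2)→filled(o2,p5) ✓  (d5,p2,o3)→filled(o3,p2) ✓
Every restrictor triple satisfies the scope.

True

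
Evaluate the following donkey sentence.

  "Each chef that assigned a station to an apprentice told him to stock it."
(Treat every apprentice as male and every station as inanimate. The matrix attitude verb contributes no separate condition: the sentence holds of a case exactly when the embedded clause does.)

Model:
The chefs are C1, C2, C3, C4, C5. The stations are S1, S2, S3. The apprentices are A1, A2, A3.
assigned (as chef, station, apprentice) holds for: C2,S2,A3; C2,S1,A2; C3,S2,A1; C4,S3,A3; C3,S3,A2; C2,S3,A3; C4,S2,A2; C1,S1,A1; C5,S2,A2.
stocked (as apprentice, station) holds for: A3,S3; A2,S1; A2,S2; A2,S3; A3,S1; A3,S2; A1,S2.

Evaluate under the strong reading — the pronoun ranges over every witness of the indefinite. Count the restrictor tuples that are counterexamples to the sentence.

1

"him" takes "an apprentice" as antecedent and "it" takes "a station"; both are donkey pronouns co-varying with the restrictor.
Strong reading: for every (c,s,a) with assigned(c,s,a), stocked(a,s).
Restrictor triples: (C1,S1,A1)→stocked(A1,S1) ✗  (C2,S1,A2)→stocked(A2,S1) ✓  (C2,S2,A3)→stocked(A3,S2) ✓  (C2,S3,A3)→stocked(A3,S3) ✓  (C3,S2,A1)→stocked(A1,S2) ✓  (C3,S3,A2)→stocked(A2,S3) ✓  (C4,S2,A2)→stocked(A2,S2) ✓  (C4,S3,A3)→stocked(A3,S3) ✓  (C5,S2,A2)→stocked(A2,S2) ✓
Counterexamples (restrictor triples failing the scope): 1.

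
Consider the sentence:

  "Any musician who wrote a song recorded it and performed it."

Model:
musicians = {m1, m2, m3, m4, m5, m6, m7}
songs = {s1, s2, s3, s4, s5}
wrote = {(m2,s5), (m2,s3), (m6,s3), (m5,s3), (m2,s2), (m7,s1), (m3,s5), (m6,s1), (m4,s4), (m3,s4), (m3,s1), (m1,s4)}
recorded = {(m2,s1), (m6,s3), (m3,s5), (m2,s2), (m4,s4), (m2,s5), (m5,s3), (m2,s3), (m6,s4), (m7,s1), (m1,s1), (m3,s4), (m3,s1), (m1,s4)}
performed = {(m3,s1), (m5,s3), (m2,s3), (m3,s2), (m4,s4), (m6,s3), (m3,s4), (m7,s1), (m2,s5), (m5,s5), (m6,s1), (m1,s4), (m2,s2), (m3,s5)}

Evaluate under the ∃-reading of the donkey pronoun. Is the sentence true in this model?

"it" takes "a song" as antecedent — a donkey pronoun bound across the clause boundary.
Weak reading: every musician m with some wrote-song has at least one wrote-song s such that recorded(m,s) ∧ performed(m,s).
Per musician: m1:✓  m2:✓  m3:✓  m4:✓  m5:✓  m6:✓  m7:✓
Every musician in the restrictor has a witness.

True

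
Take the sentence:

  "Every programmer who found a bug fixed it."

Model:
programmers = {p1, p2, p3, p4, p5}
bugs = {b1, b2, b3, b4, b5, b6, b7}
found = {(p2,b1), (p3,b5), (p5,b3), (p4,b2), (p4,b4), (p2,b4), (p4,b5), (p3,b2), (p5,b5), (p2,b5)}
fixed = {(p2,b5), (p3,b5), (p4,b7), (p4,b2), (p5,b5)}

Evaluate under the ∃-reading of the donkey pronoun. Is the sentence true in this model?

True

"it" takes "a bug" as antecedent — a donkey pronoun bound across the clause boundary.
Weak reading: every programmer p with some found-bug has at least one found-bug b such that fixed(p,b).
Per programmer: p2:✓  p3:✓  p4:✓  p5:✓
Every programmer in the restrictor has a witness.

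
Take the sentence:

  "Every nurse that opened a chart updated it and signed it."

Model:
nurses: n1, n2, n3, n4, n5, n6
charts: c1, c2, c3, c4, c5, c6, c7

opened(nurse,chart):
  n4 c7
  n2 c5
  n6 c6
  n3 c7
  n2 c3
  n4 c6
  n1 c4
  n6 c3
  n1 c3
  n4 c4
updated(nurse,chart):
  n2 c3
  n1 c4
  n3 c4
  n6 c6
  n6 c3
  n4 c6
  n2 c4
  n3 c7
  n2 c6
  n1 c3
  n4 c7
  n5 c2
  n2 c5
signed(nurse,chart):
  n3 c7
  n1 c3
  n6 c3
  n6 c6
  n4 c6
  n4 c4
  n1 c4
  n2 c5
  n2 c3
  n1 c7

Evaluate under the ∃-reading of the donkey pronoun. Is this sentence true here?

"it" takes "a chart" as antecedent — a donkey pronoun bound across the clause boundary.
Weak reading: every nurse n with some opened-chart has at least one opened-chart c such that updated(n,c) ∧ signed(n,c).
Per nurse: n1:✓  n2:✓  n3:✓  n4:✓  n6:✓
Every nurse in the restrictor has a witness.

True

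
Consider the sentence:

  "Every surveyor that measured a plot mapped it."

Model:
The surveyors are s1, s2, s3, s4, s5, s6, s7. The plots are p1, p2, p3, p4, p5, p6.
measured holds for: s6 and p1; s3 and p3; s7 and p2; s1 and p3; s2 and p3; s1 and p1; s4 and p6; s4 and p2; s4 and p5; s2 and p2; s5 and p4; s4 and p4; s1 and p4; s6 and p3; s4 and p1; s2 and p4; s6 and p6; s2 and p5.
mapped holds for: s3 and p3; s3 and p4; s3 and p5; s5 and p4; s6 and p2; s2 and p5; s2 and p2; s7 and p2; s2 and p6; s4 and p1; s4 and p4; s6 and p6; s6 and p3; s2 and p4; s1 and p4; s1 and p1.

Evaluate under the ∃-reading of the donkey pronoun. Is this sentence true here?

True

"it" takes "a plot" as antecedent — a donkey pronoun bound across the clause boundary.
Weak reading: every surveyor s with some measured-plot has at least one measured-plot p such that mapped(s,p).
Per surveyor: s1:✓  s2:✓  s3:✓  s4:✓  s5:✓  s6:✓  s7:✓
Every surveyor in the restrictor has a witness.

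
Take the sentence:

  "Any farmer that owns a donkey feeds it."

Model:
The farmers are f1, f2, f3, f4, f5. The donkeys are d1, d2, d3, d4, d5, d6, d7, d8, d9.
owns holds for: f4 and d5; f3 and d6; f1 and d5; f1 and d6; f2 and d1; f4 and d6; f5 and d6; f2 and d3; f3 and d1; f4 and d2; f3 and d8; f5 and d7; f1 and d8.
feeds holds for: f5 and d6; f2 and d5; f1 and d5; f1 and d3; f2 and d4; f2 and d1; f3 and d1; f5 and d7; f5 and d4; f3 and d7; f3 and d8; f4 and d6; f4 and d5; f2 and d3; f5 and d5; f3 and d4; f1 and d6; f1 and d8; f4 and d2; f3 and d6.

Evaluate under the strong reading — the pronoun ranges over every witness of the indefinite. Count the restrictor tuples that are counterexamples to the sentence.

0

"it" takes "a donkey" as antecedent — a donkey pronoun bound across the clause boundary.
Strong reading: for every (f,d) with owns(f,d), feeds(f,d).
Restrictor pairs: (f1,d5) ✓  (f1,d6) ✓  (f1,d8) ✓  (f2,d1) ✓  (f2,d3) ✓  (f3,d1) ✓  (f3,d6) ✓  (f3,d8) ✓  (f4,d2) ✓  (f4,d5) ✓  (f4,d6) ✓  (f5,d6) ✓  (f5,d7) ✓
Counterexamples (restrictor pairs failing the scope): 0.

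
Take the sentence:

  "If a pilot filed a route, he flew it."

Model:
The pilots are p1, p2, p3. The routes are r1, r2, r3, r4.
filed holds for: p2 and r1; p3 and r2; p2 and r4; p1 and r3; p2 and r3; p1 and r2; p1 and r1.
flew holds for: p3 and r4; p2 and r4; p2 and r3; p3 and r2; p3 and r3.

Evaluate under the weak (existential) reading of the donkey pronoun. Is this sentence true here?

False

"it" takes "a route" as antecedent — a donkey pronoun bound across the clause boundary.
Weak reading: every pilot p with some filed-route has at least one filed-route r such that flew(p,r).
Per pilot: p1:✗  p2:✓  p3:✓
p1 has no witness among its filed-routes.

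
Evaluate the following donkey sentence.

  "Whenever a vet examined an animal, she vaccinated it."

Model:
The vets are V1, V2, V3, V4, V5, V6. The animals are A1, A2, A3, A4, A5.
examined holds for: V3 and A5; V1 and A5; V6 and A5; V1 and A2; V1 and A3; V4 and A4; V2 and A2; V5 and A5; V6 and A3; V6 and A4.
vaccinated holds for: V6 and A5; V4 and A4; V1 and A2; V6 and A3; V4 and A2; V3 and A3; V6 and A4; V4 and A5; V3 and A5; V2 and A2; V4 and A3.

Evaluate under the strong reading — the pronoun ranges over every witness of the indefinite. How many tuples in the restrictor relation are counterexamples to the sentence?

3

"it" takes "an animal" as antecedent — a donkey pronoun bound across the clause boundary.
Strong reading: for every (v,a) with examined(v,a), vaccinated(v,a).
Restrictor pairs: (V1,A2) ✓  (V1,A3) ✗  (V1,A5) ✗  (V2,A2) ✓  (V3,A5) ✓  (V4,A4) ✓  (V5,A5) ✗  (V6,A3) ✓  (V6,A4) ✓  (V6,A5) ✓
Counterexamples (restrictor pairs failing the scope): 3.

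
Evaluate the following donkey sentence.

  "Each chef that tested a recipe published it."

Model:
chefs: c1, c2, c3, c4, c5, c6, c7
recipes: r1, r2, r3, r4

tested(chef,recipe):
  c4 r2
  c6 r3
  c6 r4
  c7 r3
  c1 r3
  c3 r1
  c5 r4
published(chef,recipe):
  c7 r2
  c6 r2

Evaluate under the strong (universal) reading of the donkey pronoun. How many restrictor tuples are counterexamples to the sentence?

7

"it" takes "a recipe" as antecedent — a donkey pronoun bound across the clause boundary.
Strong reading: for every (c,r) with tested(c,r), published(c,r).
Restrictor pairs: (c1,r3) ✗  (c3,r1) ✗  (c4,r2) ✗  (c5,r4) ✗  (c6,r3) ✗  (c6,r4) ✗  (c7,r3) ✗
Counterexamples (restrictor pairs failing the scope): 7.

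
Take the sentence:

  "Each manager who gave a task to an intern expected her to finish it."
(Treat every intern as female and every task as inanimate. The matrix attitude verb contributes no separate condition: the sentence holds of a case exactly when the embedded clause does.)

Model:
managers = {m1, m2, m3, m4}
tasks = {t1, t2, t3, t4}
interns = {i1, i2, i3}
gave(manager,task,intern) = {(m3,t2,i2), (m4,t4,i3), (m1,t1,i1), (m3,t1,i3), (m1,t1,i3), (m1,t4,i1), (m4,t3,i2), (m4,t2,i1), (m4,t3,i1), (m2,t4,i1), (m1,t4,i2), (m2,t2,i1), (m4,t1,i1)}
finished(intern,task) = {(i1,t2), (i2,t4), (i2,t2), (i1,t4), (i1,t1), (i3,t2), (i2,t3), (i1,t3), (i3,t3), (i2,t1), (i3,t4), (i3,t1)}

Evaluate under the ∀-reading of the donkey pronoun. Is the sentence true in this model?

"her" takes "an intern" as antecedent and "it" takes "a task"; both are donkey pronouns co-varying with the restrictor.
Strong reading: for every (m,t,i) with gave(m,t,i), finished(i,t).
Restrictor triples: (m1,t1,i1)→finished(i1,t1) ✓  (m1,t1,i3)→finished(i3,t1) ✓  (m1,t4,i1)→finished(i1,t4) ✓  (m1,t4,i2)→finished(i2,t4) ✓  (m2,t2,i1)→finished(i1,t2) ✓  (m2,t4,i1)→finished(i1,t4) ✓  (m3,t1,i3)→finished(i3,t1) ✓  (m3,t2,i2)→finished(i2,t2) ✓  (m4,t1,i1)→finished(i1,t1) ✓  (m4,t2,i1)→finished(i1,t2) ✓  (m4,t3,i1)→finished(i1,t3) ✓  (m4,t3,i2)→finished(i2,t3) ✓  (m4,t4,i3)→finished(i3,t4) ✓
Every restrictor triple satisfies the scope.

True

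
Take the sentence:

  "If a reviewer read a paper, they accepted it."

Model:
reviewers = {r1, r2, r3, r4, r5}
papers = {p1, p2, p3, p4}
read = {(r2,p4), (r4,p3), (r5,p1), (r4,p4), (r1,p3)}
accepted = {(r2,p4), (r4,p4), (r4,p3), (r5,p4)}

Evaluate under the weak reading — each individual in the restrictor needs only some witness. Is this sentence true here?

"it" takes "a paper" as antecedent — a donkey pronoun bound across the clause boundary.
Weak reading: every reviewer r with some read-paper has at least one read-paper p such that accepted(r,p).
Per reviewer: r1:✗  r2:✓  r4:✓  r5:✗
r1 has no witness among its read-papers.

False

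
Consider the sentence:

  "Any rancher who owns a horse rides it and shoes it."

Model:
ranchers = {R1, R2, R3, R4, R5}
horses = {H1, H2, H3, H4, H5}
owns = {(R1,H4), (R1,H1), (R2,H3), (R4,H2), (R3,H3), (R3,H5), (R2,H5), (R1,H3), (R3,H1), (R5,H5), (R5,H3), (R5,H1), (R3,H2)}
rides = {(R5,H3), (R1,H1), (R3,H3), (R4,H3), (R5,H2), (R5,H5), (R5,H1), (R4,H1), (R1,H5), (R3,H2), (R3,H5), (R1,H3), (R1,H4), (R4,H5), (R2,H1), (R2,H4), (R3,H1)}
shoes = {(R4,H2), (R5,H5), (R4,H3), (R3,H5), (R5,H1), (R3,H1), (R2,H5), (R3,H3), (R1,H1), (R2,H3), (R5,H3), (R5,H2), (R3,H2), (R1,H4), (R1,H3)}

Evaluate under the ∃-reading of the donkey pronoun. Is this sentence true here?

"it" takes "a horse" as antecedent — a donkey pronoun bound across the clause boundary.
Weak reading: every rancher r with some owns-horse has at least one owns-horse h such that rides(r,h) ∧ shoes(r,h).
Per rancher: R1:✓  R2:✗  R3:✓  R4:✗  R5:✓
R2 has no witness among its owns-horses.

False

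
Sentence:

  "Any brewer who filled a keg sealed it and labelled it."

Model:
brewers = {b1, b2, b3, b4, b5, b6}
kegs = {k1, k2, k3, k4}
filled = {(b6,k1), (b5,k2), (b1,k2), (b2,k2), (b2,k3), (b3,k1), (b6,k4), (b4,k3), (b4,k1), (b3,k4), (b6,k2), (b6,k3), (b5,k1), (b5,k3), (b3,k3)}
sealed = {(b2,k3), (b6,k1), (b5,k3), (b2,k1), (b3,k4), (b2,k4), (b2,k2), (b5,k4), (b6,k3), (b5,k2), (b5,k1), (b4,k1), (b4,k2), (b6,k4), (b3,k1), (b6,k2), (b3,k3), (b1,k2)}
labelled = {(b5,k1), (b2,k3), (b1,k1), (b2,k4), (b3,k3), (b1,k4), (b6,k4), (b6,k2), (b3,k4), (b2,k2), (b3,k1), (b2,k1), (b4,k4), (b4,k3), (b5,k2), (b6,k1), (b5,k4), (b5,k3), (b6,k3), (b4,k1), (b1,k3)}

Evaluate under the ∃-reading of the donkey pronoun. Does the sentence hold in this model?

False

"it" takes "a keg" as antecedent — a donkey pronoun bound across the clause boundary.
Weak reading: every brewer b with some filled-keg has at least one filled-keg k such that sealed(b,k) ∧ labelled(b,k).
Per brewer: b1:✗  b2:✓  b3:✓  b4:✓  b5:✓  b6:✓
b1 has no witness among its filled-kegs.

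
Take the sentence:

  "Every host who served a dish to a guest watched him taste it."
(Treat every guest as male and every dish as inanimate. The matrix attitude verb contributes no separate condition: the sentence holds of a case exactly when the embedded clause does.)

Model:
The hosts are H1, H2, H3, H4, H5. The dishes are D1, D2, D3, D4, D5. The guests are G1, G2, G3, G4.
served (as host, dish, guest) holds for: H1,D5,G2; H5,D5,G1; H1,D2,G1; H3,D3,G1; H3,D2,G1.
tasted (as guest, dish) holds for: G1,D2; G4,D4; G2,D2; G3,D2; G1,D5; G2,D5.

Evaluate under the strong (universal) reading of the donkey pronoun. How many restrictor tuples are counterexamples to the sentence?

"him" takes "a guest" as antecedent and "it" takes "a dish"; both are donkey pronouns co-varying with the restrictor.
Strong reading: for every (h,d,g) with served(h,d,g), tasted(g,d).
Restrictor triples: (H1,D2,G1)→tasted(G1,D2) ✓  (H1,D5,G2)→tasted(G2,D5) ✓  (H3,D2,G1)→tasted(G1,D2) ✓  (H3,D3,G1)→tasted(G1,D3) ✗  (H5,D5,G1)→tasted(G1,D5) ✓
Counterexamples (restrictor triples failing the scope): 1.

1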